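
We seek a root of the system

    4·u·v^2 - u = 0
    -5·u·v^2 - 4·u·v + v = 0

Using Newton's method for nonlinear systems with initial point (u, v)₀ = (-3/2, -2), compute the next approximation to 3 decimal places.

(0.842, -2.526)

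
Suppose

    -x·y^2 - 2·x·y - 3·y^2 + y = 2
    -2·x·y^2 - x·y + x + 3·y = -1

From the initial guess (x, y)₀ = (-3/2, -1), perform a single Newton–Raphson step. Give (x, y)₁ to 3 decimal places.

(15.333, -2.333)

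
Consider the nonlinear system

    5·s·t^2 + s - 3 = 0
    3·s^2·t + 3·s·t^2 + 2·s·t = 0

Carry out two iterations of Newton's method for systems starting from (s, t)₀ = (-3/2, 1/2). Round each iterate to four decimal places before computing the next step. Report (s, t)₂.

(11.3367, -5.2013)

At (-3/2, 1/2): F = (-6.3750, 0.7500).
Jacobian J = [[5·t^2 + 1, 10·s·t], [6·s·t + 3·t^2 + 2·t, 3·s^2 + 6·s·t + 2·s]].
At the point, J = [[2.2500, -7.5000], [-2.7500, -0.7500]] (det J = -22.3125).
Solving J·Δ = −F gives Δ = (0.4664, -0.7101).
Then the next iterate is (s, t)₁ = (-1.0336, -0.2101).
Round to (-1.0336, -0.2101) and repeat: F = (-4.261726, -0.375925), J = [[1.220710, 2.171594], [1.015182, 2.440743]].
Δ = (12.3703, -4.9912), so (s, t)₂ = (11.3367, -5.2013).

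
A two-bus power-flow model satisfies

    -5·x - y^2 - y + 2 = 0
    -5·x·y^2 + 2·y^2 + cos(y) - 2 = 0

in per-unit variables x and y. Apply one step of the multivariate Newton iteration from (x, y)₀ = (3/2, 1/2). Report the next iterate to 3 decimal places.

At (3/2, 1/2): F = (-6.250, -2.49742).
Jacobian J = [[-5, -2·y - 1], [-5·y^2, -10·x·y + 4·y - sin(y)]].
At the point, J = [[-5.000, -2.000], [-1.250, -5.97943]] (det J = 27.39713).
Solving J·Δ = −F gives Δ = (-1.182, -0.171).
Then the next iterate is (x, y)₁ = (0.318, 0.329).

(0.318, 0.329)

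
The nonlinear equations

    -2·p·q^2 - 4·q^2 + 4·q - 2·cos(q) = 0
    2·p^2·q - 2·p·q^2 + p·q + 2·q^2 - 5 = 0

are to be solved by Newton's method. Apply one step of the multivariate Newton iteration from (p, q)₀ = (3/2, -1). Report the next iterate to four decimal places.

(0.7422, -0.3525)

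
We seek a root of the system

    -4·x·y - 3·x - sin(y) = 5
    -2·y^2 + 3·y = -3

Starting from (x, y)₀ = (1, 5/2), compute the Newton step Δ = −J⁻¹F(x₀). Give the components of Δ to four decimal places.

(-1.3603, -0.2857)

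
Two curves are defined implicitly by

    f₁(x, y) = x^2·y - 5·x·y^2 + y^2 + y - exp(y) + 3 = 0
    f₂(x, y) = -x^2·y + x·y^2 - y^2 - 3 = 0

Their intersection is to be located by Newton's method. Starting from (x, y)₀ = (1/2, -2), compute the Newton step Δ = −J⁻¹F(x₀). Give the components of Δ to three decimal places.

(0.273, 1.636)

At (1/2, -2): F = (-5.63534, -4.500).
Jacobian J = [[2·x·y - 5·y^2, x^2 - 10·x·y + 2·y - exp(y) + 1], [-2·x·y + y^2, -x^2 + 2·x·y - 2·y]].
At the point, J = [[-22.000, 7.11466], [6.000, 1.750]] (det J = -81.18799).
Solving J·Δ = −F gives Δ = (0.273, 1.636).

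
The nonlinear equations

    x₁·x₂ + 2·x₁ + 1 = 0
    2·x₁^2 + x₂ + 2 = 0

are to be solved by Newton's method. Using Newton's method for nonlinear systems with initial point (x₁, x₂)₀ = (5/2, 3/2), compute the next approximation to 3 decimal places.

At (5/2, 3/2): F = (9.750, 16.000).
Jacobian J = [[x₂ + 2, x₁], [4·x₁, 1]].
At the point, J = [[3.500, 2.500], [10.000, 1.000]] (det J = -21.500).
Solving J·Δ = −F gives Δ = (-1.407, -1.930).
Then the next iterate is (x₁, x₂)₁ = (1.093, -0.430).

(1.093, -0.430)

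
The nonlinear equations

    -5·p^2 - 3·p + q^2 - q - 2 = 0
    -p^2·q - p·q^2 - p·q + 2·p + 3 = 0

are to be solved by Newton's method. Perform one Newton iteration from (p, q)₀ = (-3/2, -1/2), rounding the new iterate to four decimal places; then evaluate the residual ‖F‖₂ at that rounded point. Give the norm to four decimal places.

At (-3/2, -1/2): F = (-8.0000, 0.7500).
Jacobian J = [[-10·p - 3, 2·q - 1], [-2·p·q - q^2 - q + 2, -p^2 - 2·p·q - p]].
At the point, J = [[12.0000, -2.0000], [0.7500, -2.2500]] (det J = -25.5000).
Solving J·Δ = −F gives Δ = (0.7647, 0.5882).
Then the next iterate is (p, q)₁ = (-0.7353, 0.0882).
Re-evaluating at (-0.7353, 0.0882): F = (-2.577851, 1.552287), so ‖F‖₂ = 3.0091.

3.0091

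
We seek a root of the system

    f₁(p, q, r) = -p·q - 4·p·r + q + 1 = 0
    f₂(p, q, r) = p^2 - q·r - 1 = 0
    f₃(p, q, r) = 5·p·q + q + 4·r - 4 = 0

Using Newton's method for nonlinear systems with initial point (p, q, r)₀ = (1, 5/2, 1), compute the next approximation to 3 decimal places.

(0.805, 0.695, 0.566)

At (1, 5/2, 1): F = (-3.000, -2.500, 15.000).
Jacobian J = [[-q - 4·r, -p + 1, -4·p], [2·p, -r, -q], [5·q, 5·p + 1, 4]].
At the point, J = [[-6.500, 0.000, -4.000], [2.000, -1.000, -2.500], [12.500, 6.000, 4.000]] (det J = -169.500).
Solving J·Δ = −F gives Δ = (-0.195, -1.805, -0.434).
Then the next iterate is (p, q, r)₁ = (0.805, 0.695, 0.566).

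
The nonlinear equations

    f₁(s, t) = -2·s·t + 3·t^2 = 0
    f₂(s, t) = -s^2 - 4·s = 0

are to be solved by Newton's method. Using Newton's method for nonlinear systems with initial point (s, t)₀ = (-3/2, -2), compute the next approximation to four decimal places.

At (-3/2, -2): F = (6.0000, 3.7500).
Jacobian J = [[-2·t, -2·s + 6·t], [-2·s - 4, 0]].
At the point, J = [[4.0000, -9.0000], [-1.0000, 0.0000]] (det J = -9.0000).
Solving J·Δ = −F gives Δ = (3.7500, 2.3333).
Then the next iterate is (s, t)₁ = (2.2500, 0.3333).

(2.2500, 0.3333)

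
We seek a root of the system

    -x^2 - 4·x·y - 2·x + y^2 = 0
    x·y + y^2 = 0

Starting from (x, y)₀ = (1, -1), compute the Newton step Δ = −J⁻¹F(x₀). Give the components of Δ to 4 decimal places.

(-0.3333, 0.3333)

At (1, -1): F = (2.0000, 0.0000).
Jacobian J = [[-2·x - 4·y - 2, -4·x + 2·y], [y, x + 2·y]].
At the point, J = [[0.0000, -6.0000], [-1.0000, -1.0000]] (det J = -6.0000).
Solving J·Δ = −F gives Δ = (-0.3333, 0.3333).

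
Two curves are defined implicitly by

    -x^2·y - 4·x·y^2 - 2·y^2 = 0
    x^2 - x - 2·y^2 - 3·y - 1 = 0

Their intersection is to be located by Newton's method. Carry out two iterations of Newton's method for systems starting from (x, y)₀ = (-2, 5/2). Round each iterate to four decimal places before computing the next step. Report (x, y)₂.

At (-2, 5/2): F = (27.5000, -15.0000).
Jacobian J = [[-2·x·y - 4·y^2, -x^2 - 8·x·y - 4·y], [2·x - 1, -4·y - 3]].
At the point, J = [[-15.0000, 26.0000], [-5.0000, -13.0000]] (det J = 325.0000).
Solving J·Δ = −F gives Δ = (-0.1000, -1.1154).
Then the next iterate is (x, y)₁ = (-2.1000, 1.3846).
Round to (-2.1000, 1.3846) and repeat: F = (6.163464, -2.478034), J = [[-1.853149, 13.312880], [-5.2000, -8.5384]].
Δ = (0.2309, -0.4308), so (x, y)₂ = (-1.8691, 0.9538).

(-1.8691, 0.9538)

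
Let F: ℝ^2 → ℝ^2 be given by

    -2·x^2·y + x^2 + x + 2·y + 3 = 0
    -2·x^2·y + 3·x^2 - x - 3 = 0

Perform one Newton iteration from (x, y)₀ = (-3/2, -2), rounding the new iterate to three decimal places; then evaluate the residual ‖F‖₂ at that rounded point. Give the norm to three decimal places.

At (-3/2, -2): F = (8.750, 14.250).
Jacobian J = [[-4·x·y + 2·x + 1, -2·x^2 + 2], [-4·x·y + 6·x - 1, -2·x^2]].
At the point, J = [[-14.000, -2.500], [-22.000, -4.500]] (det J = 8.000).
Solving J·Δ = −F gives Δ = (0.469, 0.875).
Then the next iterate is (x, y)₁ = (-1.031, -1.125).
Re-evaluating at (-1.031, -1.125): F = (3.17362, 3.61155), so ‖F‖₂ = 4.808.

4.808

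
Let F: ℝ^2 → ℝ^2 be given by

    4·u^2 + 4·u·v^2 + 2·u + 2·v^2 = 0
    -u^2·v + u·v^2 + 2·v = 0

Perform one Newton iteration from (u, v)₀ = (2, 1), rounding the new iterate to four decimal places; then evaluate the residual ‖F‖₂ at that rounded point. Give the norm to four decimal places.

At (2, 1): F = (30.0000, 0.0000).
Jacobian J = [[8·u + 4·v^2 + 2, 8·u·v + 4·v], [-2·u·v + v^2, -u^2 + 2·u·v + 2]].
At the point, J = [[22.0000, 20.0000], [-3.0000, 2.0000]] (det J = 104.0000).
Solving J·Δ = −F gives Δ = (-0.5769, -0.8654).
Then the next iterate is (u, v)₁ = (1.4231, 0.1346).
Re-evaluating at (1.4231, 0.1346): F = (11.086419, 0.022389), so ‖F‖₂ = 11.0864.

11.0864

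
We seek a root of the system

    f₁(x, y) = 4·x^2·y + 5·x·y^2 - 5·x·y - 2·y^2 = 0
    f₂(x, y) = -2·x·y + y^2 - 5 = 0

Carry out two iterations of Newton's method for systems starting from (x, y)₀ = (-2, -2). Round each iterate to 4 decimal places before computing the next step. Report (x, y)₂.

At (-2, -2): F = (-100.0000, -9.0000).
Jacobian J = [[8·x·y + 5·y^2 - 5·y, 4·x^2 + 10·x·y - 5·x - 4·y], [-2·y, -2·x + 2·y]].
At the point, J = [[62.0000, 74.0000], [4.0000, 0.0000]] (det J = -296.0000).
Solving J·Δ = −F gives Δ = (2.2500, -0.5338).
Then the next iterate is (x, y)₁ = (0.2500, -2.5338).
Round to (0.2500, -2.5338) and repeat: F = (-2.281307, 2.687042), J = [[39.702112, 2.8007], [5.0676, -5.5676]].
Δ = (0.0220, 0.5026), so (x, y)₂ = (0.2720, -2.0312).

(0.2720, -2.0312)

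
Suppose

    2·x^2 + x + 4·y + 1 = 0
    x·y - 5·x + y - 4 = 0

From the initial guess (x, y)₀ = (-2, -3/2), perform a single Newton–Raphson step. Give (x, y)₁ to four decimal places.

At (-2, -3/2): F = (1.0000, 7.5000).
Jacobian J = [[4·x + 1, 4], [y - 5, x + 1]].
At the point, J = [[-7.0000, 4.0000], [-6.5000, -1.0000]] (det J = 33.0000).
Solving J·Δ = −F gives Δ = (0.9394, 1.3939).
Then the next iterate is (x, y)₁ = (-1.0606, -0.1061).

(-1.0606, -0.1061)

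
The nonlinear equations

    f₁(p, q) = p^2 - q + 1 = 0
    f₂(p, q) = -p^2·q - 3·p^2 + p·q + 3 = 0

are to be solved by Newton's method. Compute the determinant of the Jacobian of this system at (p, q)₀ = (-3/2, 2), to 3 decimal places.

J = [[2·p, -1], [-2·p·q - 6·p + q, -p^2 + p]].
At the point, J = [[-3.000, -1.000], [17.000, -3.750]].
det J = 28.250.

28.250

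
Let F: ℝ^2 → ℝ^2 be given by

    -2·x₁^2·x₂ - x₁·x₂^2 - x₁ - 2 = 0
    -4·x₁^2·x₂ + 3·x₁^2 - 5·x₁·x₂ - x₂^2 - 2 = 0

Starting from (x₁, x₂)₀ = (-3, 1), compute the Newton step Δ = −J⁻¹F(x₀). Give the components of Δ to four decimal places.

(1.6422, 0.2018)

At (-3, 1): F = (-14.0000, 3.0000).
Jacobian J = [[-4·x₁·x₂ - x₂^2 - 1, -2·x₁^2 - 2·x₁·x₂], [-8·x₁·x₂ + 6·x₁ - 5·x₂, -4·x₁^2 - 5·x₁ - 2·x₂]].
At the point, J = [[10.0000, -12.0000], [1.0000, -23.0000]] (det J = -218.0000).
Solving J·Δ = −F gives Δ = (1.6422, 0.2018).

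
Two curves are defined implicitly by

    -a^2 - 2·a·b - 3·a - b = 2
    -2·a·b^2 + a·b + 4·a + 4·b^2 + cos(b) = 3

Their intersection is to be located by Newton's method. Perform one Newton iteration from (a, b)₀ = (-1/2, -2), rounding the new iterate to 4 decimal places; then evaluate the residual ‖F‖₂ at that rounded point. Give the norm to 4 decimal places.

4.3610

At (-1/2, -2): F = (-0.7500, 15.583853).
Jacobian J = [[-2·a - 2·b - 3, -2·a - 1], [-2·b^2 + b + 4, -4·a·b + a + 8·b - sin(b)]].
At the point, J = [[2.0000, 0.0000], [-6.0000, -19.590703]] (det J = -39.181405).
Solving J·Δ = −F gives Δ = (0.3750, 0.6806).
Then the next iterate is (a, b)₁ = (-0.1250, -1.3194).
Re-evaluating at (-0.1250, -1.3194): F = (-0.651075, 4.312151), so ‖F‖₂ = 4.3610.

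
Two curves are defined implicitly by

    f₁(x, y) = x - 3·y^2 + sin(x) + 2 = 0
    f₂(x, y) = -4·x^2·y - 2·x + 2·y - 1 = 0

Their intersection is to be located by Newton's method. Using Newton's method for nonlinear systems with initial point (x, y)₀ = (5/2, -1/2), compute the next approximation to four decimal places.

(-1.5777, -1.6792)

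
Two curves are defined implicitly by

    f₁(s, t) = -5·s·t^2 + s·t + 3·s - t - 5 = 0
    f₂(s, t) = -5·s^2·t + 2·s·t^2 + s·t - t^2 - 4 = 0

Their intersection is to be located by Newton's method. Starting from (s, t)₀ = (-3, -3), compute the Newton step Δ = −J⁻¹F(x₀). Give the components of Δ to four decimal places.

(0.9499, 0.9602)

At (-3, -3): F = (133.0000, 77.0000).
Jacobian J = [[-5·t^2 + t + 3, -10·s·t + s - 1], [-10·s·t + 2·t^2 + t, -5·s^2 + 4·s·t + s - 2·t]].
At the point, J = [[-45.0000, -94.0000], [-75.0000, -6.0000]] (det J = -6780.0000).
Solving J·Δ = −F gives Δ = (0.9499, 0.9602).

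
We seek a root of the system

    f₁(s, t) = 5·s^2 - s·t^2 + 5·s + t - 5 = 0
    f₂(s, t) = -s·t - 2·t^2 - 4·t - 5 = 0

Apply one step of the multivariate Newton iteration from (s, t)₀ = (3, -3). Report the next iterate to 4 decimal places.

At (3, -3): F = (25.0000, -2.0000).
Jacobian J = [[10·s - t^2 + 5, -2·s·t + 1], [-t, -s - 4·t - 4]].
At the point, J = [[26.0000, 19.0000], [3.0000, 5.0000]] (det J = 73.0000).
Solving J·Δ = −F gives Δ = (-2.2329, 1.7397).
Then the next iterate is (s, t)₁ = (0.7671, -1.2603).

(0.7671, -1.2603)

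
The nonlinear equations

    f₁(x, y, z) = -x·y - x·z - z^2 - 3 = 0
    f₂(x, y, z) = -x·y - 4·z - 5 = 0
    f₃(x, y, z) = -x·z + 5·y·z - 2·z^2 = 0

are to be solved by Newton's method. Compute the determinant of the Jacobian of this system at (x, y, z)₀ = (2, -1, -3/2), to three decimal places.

-64.500

J = [[-y - z, -x, -x - 2·z], [-y, -x, -4], [-z, 5·z, -x + 5·y - 4·z]].
At the point, J = [[2.500, -2.000, 1.000], [1.000, -2.000, -4.000], [1.500, -7.500, -1.000]].
det J = -64.500.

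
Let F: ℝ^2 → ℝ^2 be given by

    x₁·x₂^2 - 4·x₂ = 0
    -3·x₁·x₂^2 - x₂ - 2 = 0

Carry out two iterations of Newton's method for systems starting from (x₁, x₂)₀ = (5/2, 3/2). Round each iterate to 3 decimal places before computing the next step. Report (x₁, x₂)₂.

(-25.938, -0.154)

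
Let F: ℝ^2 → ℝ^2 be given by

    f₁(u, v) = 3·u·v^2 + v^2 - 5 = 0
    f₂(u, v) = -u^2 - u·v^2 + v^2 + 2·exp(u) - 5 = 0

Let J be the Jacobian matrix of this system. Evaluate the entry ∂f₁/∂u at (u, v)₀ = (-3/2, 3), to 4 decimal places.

∂f₁/∂u = 3·v^2.
At (-3/2, 3) this is 27.0000.

27.0000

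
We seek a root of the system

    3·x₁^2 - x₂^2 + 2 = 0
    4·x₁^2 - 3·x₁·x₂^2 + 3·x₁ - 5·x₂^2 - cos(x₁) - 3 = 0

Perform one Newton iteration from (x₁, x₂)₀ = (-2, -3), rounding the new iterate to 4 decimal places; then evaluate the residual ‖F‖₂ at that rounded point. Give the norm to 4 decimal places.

0.6706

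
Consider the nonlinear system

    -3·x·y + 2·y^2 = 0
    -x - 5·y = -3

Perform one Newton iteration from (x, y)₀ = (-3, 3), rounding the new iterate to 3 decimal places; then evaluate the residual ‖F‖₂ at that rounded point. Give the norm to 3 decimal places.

At (-3, 3): F = (45.000, -9.000).
Jacobian J = [[-3·y, -3·x + 4·y], [-1, -5]].
At the point, J = [[-9.000, 21.000], [-1.000, -5.000]] (det J = 66.000).
Solving J·Δ = −F gives Δ = (0.545, -1.909).
Then the next iterate is (x, y)₁ = (-2.455, 1.091).
Re-evaluating at (-2.455, 1.091): F = (10.41578, 0.000), so ‖F‖₂ = 10.416.

10.416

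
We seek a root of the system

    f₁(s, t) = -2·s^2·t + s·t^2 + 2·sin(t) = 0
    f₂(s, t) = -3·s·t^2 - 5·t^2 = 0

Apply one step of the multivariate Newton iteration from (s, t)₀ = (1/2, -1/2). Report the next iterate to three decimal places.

At (1/2, -1/2): F = (-0.58385, -1.625).
Jacobian J = [[-4·s·t + t^2, -2·s^2 + 2·s·t + 2·cos(t)], [-3·t^2, -6·s·t - 10·t]].
At the point, J = [[1.250, 0.75517], [-0.750, 6.500]] (det J = 8.69137).
Solving J·Δ = −F gives Δ = (0.295, 0.284).
Then the next iterate is (s, t)₁ = (0.795, -0.216).

(0.795, -0.216)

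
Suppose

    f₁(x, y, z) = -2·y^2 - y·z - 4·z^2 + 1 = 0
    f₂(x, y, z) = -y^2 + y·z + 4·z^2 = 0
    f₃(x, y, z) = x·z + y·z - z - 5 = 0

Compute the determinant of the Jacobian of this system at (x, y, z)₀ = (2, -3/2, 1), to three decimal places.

58.500

J = [[0, -4·y - z, -y - 8·z], [0, -2·y + z, y + 8·z], [z, z, x + y - 1]].
At the point, J = [[0.000, 5.000, -6.500], [0.000, 4.000, 6.500], [1.000, 1.000, -0.500]].
det J = 58.500.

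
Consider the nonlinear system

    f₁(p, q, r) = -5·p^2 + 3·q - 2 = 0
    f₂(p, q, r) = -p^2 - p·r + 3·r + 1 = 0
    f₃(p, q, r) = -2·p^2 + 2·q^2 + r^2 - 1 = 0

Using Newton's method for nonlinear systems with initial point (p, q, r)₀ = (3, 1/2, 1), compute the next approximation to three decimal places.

(1.857, 4.238, -0.845)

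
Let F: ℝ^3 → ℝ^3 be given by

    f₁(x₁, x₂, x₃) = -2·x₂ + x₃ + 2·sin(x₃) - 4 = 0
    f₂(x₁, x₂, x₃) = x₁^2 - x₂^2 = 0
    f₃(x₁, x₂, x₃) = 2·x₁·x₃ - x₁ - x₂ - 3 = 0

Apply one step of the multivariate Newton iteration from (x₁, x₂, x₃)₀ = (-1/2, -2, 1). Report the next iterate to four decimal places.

At (-1/2, -2, 1): F = (2.682942, -3.7500, -1.5000).
Jacobian J = [[0, -2, 2·cos(x₃) + 1], [2·x₁, -2·x₂, 0], [2·x₃ - 1, -1, 2·x₁]].
At the point, J = [[0.0000, -2.0000, 2.080605], [-1.0000, 4.0000, 0.0000], [1.0000, -1.0000, -1.0000]] (det J = -4.241814).
Solving J·Δ = −F gives Δ = (4.0205, 1.9426, 0.5779).
Then the next iterate is (x₁, x₂, x₃)₁ = (3.5205, -0.0574, 1.5779).

(3.5205, -0.0574, 1.5779)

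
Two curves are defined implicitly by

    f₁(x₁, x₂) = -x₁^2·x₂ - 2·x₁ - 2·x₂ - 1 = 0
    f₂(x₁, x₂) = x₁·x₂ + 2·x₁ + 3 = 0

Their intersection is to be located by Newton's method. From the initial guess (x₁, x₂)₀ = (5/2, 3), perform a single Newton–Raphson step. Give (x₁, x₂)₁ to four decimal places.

(43.3000, -84.8000)

At (5/2, 3): F = (-30.7500, 15.5000).
Jacobian J = [[-2·x₁·x₂ - 2, -x₁^2 - 2], [x₂ + 2, x₁]].
At the point, J = [[-17.0000, -8.2500], [5.0000, 2.5000]] (det J = -1.2500).
Solving J·Δ = −F gives Δ = (40.8000, -87.8000).
Then the next iterate is (x₁, x₂)₁ = (43.3000, -84.8000).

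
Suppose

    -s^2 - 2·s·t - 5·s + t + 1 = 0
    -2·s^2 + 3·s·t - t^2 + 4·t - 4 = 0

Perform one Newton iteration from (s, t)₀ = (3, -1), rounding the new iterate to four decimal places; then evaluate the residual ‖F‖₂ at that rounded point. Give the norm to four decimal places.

11.4478

At (3, -1): F = (-18.0000, -36.0000).
Jacobian J = [[-2·s - 2·t - 5, -2·s + 1], [-4·s + 3·t, 3·s - 2·t + 4]].
At the point, J = [[-9.0000, -5.0000], [-15.0000, 15.0000]] (det J = -210.0000).
Solving J·Δ = −F gives Δ = (-2.1429, 0.2571).
Then the next iterate is (s, t)₁ = (0.8571, -0.7429).
Re-evaluating at (0.8571, -0.7429): F = (-3.489541, -10.902960), so ‖F‖₂ = 11.4478.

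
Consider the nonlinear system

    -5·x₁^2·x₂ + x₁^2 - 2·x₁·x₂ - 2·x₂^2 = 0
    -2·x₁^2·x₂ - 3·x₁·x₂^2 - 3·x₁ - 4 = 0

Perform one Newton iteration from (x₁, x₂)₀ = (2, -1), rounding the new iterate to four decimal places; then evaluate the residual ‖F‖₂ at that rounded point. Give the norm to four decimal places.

At (2, -1): F = (26.0000, -8.0000).
Jacobian J = [[-10·x₁·x₂ + 2·x₁ - 2·x₂, -5·x₁^2 - 2·x₁ - 4·x₂], [-4·x₁·x₂ - 3·x₂^2 - 3, -2·x₁^2 - 6·x₁·x₂]].
At the point, J = [[26.0000, -20.0000], [2.0000, 4.0000]] (det J = 144.0000).
Solving J·Δ = −F gives Δ = (0.3889, 1.8056).
Then the next iterate is (x₁, x₂)₁ = (2.3889, 0.8056).
Re-evaluating at (2.3889, 0.8056): F = (-22.427300, -25.012692), so ‖F‖₂ = 33.5949.

33.5949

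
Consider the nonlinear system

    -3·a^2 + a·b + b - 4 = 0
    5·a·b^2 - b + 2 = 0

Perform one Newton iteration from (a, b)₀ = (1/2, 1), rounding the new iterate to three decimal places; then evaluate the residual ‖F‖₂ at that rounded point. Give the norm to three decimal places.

9.558

At (1/2, 1): F = (-3.250, 3.500).
Jacobian J = [[-6·a + b, a + 1], [5·b^2, 10·a·b - 1]].
At the point, J = [[-2.000, 1.500], [5.000, 4.000]] (det J = -15.500).
Solving J·Δ = −F gives Δ = (-1.177, 0.597).
Then the next iterate is (a, b)₁ = (-0.677, 1.597).
Re-evaluating at (-0.677, 1.597): F = (-4.85916, -8.23013), so ‖F‖₂ = 9.558.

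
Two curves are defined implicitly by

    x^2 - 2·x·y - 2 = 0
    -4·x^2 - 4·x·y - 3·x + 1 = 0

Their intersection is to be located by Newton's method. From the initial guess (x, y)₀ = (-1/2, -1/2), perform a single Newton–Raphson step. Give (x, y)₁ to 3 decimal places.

(-2.167, 1.750)

At (-1/2, -1/2): F = (-2.250, 0.500).
Jacobian J = [[2·x - 2·y, -2·x], [-8·x - 4·y - 3, -4·x]].
At the point, J = [[0.000, 1.000], [3.000, 2.000]] (det J = -3.000).
Solving J·Δ = −F gives Δ = (-1.667, 2.250).
Then the next iterate is (x, y)₁ = (-2.167, 1.750).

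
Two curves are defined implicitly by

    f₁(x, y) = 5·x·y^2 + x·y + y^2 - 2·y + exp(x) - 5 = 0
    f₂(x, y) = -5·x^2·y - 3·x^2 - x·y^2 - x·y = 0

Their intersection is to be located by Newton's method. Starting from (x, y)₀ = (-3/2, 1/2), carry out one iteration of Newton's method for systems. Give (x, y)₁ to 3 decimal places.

(-1.180, -0.252)

At (-3/2, 1/2): F = (-8.15187, -11.250).
Jacobian J = [[5·y^2 + y + exp(x), 10·x·y + x + 2·y - 2], [-10·x·y - 6·x - y^2 - y, -5·x^2 - 2·x·y - x]].
At the point, J = [[1.97313, -10.000], [15.750, -8.250]] (det J = 141.22168).
Solving J·Δ = −F gives Δ = (0.320, -0.752).
Then the next iterate is (x, y)₁ = (-1.180, -0.252).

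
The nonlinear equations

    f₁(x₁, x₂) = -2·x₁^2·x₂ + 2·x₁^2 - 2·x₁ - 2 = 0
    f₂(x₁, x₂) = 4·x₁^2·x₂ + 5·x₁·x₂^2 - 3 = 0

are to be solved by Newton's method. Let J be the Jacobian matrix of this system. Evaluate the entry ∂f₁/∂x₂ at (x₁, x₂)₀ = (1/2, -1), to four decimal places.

-0.5000

∂f₁/∂x₂ = -2·x₁^2.
At (1/2, -1) this is -0.5000.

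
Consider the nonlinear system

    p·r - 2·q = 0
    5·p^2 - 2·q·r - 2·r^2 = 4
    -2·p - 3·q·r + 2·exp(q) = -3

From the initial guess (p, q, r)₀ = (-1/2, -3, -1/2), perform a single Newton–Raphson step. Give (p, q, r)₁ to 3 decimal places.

(-2.854, 1.012, -1.692)

At (-1/2, -3, -1/2): F = (6.250, -6.250, -0.40043).
Jacobian J = [[r, -2, p], [10·p, -2·r, -2·q - 4·r], [-2, -3·r + 2·exp(q), -3·q]].
At the point, J = [[-0.500, -2.000, -0.500], [-5.000, 1.000, 8.000], [-2.000, 1.59957, 9.000]] (det J = -53.10277).
Solving J·Δ = −F gives Δ = (-2.354, 4.012, -1.192).
Then the next iterate is (p, q, r)₁ = (-2.854, 1.012, -1.692).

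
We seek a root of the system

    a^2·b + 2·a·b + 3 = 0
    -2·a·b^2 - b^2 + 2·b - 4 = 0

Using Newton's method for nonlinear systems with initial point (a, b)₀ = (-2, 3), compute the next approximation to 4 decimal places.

(-1.5000, 2.0000)

At (-2, 3): F = (3.0000, 29.0000).
Jacobian J = [[2·a·b + 2·b, a^2 + 2·a], [-2·b^2, -4·a·b - 2·b + 2]].
At the point, J = [[-6.0000, 0.0000], [-18.0000, 20.0000]] (det J = -120.0000).
Solving J·Δ = −F gives Δ = (0.5000, -1.0000).
Then the next iterate is (a, b)₁ = (-1.5000, 2.0000).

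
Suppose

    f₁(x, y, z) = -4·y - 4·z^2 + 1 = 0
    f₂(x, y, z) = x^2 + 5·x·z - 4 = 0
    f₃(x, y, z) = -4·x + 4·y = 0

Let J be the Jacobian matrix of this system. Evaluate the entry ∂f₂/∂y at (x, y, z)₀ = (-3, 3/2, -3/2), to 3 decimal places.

∂f₂/∂y = 0.
At (-3, 3/2, -3/2) this is 0.000.

0.000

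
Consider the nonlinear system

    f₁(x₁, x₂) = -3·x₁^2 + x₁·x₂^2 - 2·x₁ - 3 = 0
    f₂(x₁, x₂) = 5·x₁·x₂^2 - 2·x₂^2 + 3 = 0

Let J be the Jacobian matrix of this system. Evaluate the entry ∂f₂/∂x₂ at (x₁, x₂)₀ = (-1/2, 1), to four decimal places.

-9.0000

∂f₂/∂x₂ = 10·x₁·x₂ - 4·x₂.
At (-1/2, 1) this is -9.0000.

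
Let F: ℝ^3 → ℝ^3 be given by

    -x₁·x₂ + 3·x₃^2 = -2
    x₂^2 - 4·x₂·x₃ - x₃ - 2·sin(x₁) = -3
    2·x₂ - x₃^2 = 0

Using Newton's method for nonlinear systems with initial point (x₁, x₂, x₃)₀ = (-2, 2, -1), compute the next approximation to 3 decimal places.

(-0.636, 0.091, -0.591)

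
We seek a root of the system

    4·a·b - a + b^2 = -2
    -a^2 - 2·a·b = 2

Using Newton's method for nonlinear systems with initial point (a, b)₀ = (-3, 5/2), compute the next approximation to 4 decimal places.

At (-3, 5/2): F = (-18.7500, 4.0000).
Jacobian J = [[4·b - 1, 4·a + 2·b], [-2·a - 2·b, -2·a]].
At the point, J = [[9.0000, -7.0000], [1.0000, 6.0000]] (det J = 61.0000).
Solving J·Δ = −F gives Δ = (1.3852, -0.8975).
Then the next iterate is (a, b)₁ = (-1.6148, 1.6025).

(-1.6148, 1.6025)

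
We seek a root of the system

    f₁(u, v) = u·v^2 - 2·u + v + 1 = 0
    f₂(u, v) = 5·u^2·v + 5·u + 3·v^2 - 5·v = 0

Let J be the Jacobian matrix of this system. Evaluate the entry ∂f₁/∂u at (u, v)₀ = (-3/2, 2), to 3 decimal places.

2.000

∂f₁/∂u = v^2 - 2.
At (-3/2, 2) this is 2.000.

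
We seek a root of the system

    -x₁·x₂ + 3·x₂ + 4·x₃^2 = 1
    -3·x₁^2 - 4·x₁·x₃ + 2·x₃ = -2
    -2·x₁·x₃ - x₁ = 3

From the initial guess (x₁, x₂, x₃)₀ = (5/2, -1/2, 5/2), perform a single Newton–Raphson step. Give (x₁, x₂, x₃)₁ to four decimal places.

(1.9838, 71.7370, -0.4805)

At (5/2, -1/2, 5/2): F = (23.7500, -36.7500, -18.0000).
Jacobian J = [[-x₂, -x₁ + 3, 8·x₃], [-6·x₁ - 4·x₃, 0, -4·x₁ + 2], [-2·x₃ - 1, 0, -2·x₁]].
At the point, J = [[0.5000, 0.5000, 20.0000], [-25.0000, 0.0000, -8.0000], [-6.0000, 0.0000, -5.0000]] (det J = -38.5000).
Solving J·Δ = −F gives Δ = (-0.5162, 72.2370, -2.9805).
Then the next iterate is (x₁, x₂, x₃)₁ = (1.9838, 71.7370, -0.4805).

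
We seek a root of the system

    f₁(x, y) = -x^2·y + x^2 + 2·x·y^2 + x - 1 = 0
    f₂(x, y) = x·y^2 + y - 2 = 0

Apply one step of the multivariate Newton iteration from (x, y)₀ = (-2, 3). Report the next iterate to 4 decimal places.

(-1.0889, 2.2000)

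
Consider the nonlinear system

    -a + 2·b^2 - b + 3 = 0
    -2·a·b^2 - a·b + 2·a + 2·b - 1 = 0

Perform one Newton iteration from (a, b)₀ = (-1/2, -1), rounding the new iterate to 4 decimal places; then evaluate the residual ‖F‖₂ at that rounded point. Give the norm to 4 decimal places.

4.0616

At (-1/2, -1): F = (6.5000, -3.5000).
Jacobian J = [[-1, 4·b - 1], [-2·b^2 - b + 2, -4·a·b - a + 2]].
At the point, J = [[-1.0000, -5.0000], [1.0000, 0.5000]] (det J = 4.5000).
Solving J·Δ = −F gives Δ = (3.1667, 0.6667).
Then the next iterate is (a, b)₁ = (2.6667, -0.3333).
Re-evaluating at (2.6667, -0.3333): F = (0.888778, 3.963130), so ‖F‖₂ = 4.0616.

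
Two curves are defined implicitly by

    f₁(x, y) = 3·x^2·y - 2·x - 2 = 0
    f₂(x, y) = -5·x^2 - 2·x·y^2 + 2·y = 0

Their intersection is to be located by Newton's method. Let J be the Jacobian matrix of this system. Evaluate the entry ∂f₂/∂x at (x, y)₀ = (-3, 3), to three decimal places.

12.000

∂f₂/∂x = -10·x - 2·y^2.
At (-3, 3) this is 12.000.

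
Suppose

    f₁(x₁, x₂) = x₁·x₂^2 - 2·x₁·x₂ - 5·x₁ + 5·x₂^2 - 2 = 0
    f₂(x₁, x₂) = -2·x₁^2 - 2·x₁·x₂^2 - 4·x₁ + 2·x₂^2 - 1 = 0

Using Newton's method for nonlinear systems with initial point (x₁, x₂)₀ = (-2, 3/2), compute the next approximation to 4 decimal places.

At (-2, 3/2): F = (20.7500, 12.5000).
Jacobian J = [[x₂^2 - 2·x₂ - 5, 2·x₁·x₂ - 2·x₁ + 10·x₂], [-4·x₁ - 2·x₂^2 - 4, -4·x₁·x₂ + 4·x₂]].
At the point, J = [[-5.7500, 13.0000], [-0.5000, 18.0000]] (det J = -97.0000).
Solving J·Δ = −F gives Δ = (2.1753, -0.6340).
Then the next iterate is (x₁, x₂)₁ = (0.1753, 0.8660).

(0.1753, 0.8660)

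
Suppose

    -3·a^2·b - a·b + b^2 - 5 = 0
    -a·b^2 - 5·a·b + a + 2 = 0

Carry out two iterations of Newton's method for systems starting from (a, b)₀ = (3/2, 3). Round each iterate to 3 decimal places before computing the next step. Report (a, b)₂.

At (3/2, 3): F = (-20.750, -32.500).
Jacobian J = [[-6·a·b - b, -3·a^2 - a + 2·b], [-b^2 - 5·b + 1, -2·a·b - 5·a]].
At the point, J = [[-30.000, -2.250], [-23.000, -16.500]] (det J = 443.250).
Solving J·Δ = −F gives Δ = (-0.607, -1.123).
Then the next iterate is (a, b)₁ = (0.893, 1.877).
Round to (0.893, 1.877) and repeat: F = (-7.64347, -8.63396), J = [[-11.93397, 0.46865], [-11.90813, -7.81732]].
Δ = (-0.645, -0.122), so (a, b)₂ = (0.248, 1.755).

(0.248, 1.755)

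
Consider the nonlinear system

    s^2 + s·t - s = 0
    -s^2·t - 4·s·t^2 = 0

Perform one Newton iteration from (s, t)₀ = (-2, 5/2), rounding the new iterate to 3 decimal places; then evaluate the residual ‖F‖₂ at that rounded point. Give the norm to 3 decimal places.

At (-2, 5/2): F = (1.000, 40.000).
Jacobian J = [[2·s + t - 1, s], [-2·s·t - 4·t^2, -s^2 - 8·s·t]].
At the point, J = [[-2.500, -2.000], [-15.000, 36.000]] (det J = -120.000).
Solving J·Δ = −F gives Δ = (0.967, -0.708).
Then the next iterate is (s, t)₁ = (-1.033, 1.792).
Re-evaluating at (-1.033, 1.792): F = (0.24895, 11.35672), so ‖F‖₂ = 11.359.

11.359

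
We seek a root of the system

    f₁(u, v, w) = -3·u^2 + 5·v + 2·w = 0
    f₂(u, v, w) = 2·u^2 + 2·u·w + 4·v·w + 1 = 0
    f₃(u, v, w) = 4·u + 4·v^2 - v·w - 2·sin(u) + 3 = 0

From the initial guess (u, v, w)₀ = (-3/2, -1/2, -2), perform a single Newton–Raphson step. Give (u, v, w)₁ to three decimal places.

(-0.520, 0.695, -2.772)

At (-3/2, -1/2, -2): F = (-13.250, 15.500, -1.00501).
Jacobian J = [[-6·u, 5, 2], [4·u + 2·w, 4·w, 2·u + 4·v], [-2·cos(u) + 4, 8·v - w, -v]].
At the point, J = [[9.000, 5.000, 2.000], [-10.000, -8.000, -5.000], [3.85853, -2.000, 0.500]] (det J = -95.72673).
Solving J·Δ = −F gives Δ = (0.980, 1.195, -0.772).
Then the next iterate is (u, v, w)₁ = (-0.520, 0.695, -2.772).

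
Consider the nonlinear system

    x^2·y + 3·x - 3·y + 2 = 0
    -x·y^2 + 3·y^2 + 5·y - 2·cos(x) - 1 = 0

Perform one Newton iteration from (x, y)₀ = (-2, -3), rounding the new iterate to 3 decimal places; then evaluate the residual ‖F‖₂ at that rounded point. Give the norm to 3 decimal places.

7.442

At (-2, -3): F = (-7.000, 29.83229).
Jacobian J = [[2·x·y + 3, x^2 - 3], [-y^2 + 2·sin(x), -2·x·y + 6·y + 5]].
At the point, J = [[15.000, 1.000], [-10.81859, -25.000]] (det J = -364.18141).
Solving J·Δ = −F gives Δ = (0.399, 1.021).
Then the next iterate is (x, y)₁ = (-1.601, -1.979).
Re-evaluating at (-1.601, -1.979): F = (-1.93857, 7.18494), so ‖F‖₂ = 7.442.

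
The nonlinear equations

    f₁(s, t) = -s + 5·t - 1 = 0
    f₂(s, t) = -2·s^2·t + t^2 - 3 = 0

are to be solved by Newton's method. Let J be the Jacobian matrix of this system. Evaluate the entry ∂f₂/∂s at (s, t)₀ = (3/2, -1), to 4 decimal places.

∂f₂/∂s = -4·s·t.
At (3/2, -1) this is 6.0000.

6.0000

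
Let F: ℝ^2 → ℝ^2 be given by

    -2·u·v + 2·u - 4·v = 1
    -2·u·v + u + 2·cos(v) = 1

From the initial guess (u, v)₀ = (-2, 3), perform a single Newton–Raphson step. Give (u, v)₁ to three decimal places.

(-3.250, -0.569)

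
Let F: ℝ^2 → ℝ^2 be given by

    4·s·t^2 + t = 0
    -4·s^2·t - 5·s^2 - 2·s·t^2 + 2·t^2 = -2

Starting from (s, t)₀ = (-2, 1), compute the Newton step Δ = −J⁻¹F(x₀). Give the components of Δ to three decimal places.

(0.794, -0.255)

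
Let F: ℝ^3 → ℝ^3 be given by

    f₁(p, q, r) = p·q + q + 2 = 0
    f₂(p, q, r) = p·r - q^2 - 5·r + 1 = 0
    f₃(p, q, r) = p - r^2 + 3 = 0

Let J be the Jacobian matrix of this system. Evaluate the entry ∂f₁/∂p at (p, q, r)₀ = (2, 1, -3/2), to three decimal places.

1.000

∂f₁/∂p = q.
At (2, 1, -3/2) this is 1.000.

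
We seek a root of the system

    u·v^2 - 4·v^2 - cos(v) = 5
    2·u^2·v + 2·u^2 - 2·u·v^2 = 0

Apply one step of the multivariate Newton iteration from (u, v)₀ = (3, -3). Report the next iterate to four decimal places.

(3.2394, -1.1472)

At (3, -3): F = (-13.010008, -90.0000).
Jacobian J = [[v^2, 2·u·v - 8·v + sin(v)], [4·u·v + 4·u - 2·v^2, 2·u^2 - 4·u·v]].
At the point, J = [[9.0000, 5.858880], [-42.0000, 54.0000]] (det J = 732.072960).
Solving J·Δ = −F gives Δ = (0.2394, 1.8528).
Then the next iterate is (u, v)₁ = (3.2394, -1.1472).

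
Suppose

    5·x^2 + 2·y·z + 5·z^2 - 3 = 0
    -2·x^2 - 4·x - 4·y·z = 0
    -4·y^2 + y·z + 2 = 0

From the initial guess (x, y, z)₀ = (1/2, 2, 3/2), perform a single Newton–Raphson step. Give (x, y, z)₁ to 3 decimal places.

At (1/2, 2, 3/2): F = (15.500, -14.500, -11.000).
Jacobian J = [[10·x, 2·z, 2·y + 10·z], [-4·x - 4, -4·z, -4·y], [0, -8·y + z, y]].
At the point, J = [[5.000, 3.000, 19.000], [-6.000, -6.000, -8.000], [0.000, -14.500, 2.000]] (det J = 1049.000).
Solving J·Δ = −F gives Δ = (-1.056, -0.815, -0.409).
Then the next iterate is (x, y, z)₁ = (-0.556, 1.185, 1.091).

(-0.556, 1.185, 1.091)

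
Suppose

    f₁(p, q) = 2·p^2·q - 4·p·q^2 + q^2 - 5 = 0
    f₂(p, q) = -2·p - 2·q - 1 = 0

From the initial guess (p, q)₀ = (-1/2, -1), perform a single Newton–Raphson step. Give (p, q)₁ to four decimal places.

(1.7857, -2.2857)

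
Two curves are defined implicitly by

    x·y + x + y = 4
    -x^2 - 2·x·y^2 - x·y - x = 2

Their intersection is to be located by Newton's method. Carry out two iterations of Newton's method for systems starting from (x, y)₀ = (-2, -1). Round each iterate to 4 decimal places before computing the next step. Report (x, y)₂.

(-5.6958, -4.7681)

At (-2, -1): F = (-5.0000, -2.0000).
Jacobian J = [[y + 1, x + 1], [-2·x - 2·y^2 - y - 1, -4·x·y - x]].
At the point, J = [[0.0000, -1.0000], [2.0000, -6.0000]] (det J = 2.0000).
Solving J·Δ = −F gives Δ = (-14.0000, -5.0000).
Then the next iterate is (x, y)₁ = (-16.0000, -6.0000).
Round to (-16.0000, -6.0000) and repeat: F = (70.0000, 814.0000), J = [[-5.0000, -15.0000], [-35.0000, -368.0000]].
Δ = (10.3042, 1.2319), so (x, y)₂ = (-5.6958, -4.7681).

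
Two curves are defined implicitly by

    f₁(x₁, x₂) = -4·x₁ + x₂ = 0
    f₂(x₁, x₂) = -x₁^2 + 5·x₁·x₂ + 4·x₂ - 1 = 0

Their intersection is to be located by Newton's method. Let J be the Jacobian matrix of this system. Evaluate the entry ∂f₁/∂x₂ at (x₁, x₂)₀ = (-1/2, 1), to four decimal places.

1.0000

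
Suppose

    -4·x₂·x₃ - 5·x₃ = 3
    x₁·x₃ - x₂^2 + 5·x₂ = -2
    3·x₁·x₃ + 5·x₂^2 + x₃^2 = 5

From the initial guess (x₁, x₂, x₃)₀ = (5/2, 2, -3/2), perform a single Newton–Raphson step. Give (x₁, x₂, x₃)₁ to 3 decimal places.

(8.420, 2.676, 0.081)

At (5/2, 2, -3/2): F = (16.500, 4.250, 6.000).
Jacobian J = [[0, -4·x₃, -4·x₂ - 5], [x₃, -2·x₂ + 5, x₁], [3·x₃, 10·x₂, 3·x₁ + 2·x₃]].
At the point, J = [[0.000, 6.000, -13.000], [-1.500, 1.000, 2.500], [-4.500, 20.000, 4.500]] (det J = 304.500).
Solving J·Δ = −F gives Δ = (5.920, 0.676, 1.581).
Then the next iterate is (x₁, x₂, x₃)₁ = (8.420, 2.676, 0.081).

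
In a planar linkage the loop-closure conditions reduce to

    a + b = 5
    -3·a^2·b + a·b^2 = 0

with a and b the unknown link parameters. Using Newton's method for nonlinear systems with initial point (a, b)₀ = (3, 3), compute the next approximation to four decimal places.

(1.7500, 3.2500)

At (3, 3): F = (1.0000, -54.0000).
Jacobian J = [[1, 1], [-6·a·b + b^2, -3·a^2 + 2·a·b]].
At the point, J = [[1.0000, 1.0000], [-45.0000, -9.0000]] (det J = 36.0000).
Solving J·Δ = −F gives Δ = (-1.2500, 0.2500).
Then the next iterate is (a, b)₁ = (1.7500, 3.2500).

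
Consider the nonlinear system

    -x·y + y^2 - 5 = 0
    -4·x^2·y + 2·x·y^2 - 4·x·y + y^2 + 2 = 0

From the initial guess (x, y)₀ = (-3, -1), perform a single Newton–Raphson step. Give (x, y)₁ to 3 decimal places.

(-22.250, 25.250)

At (-3, -1): F = (-7.000, 21.000).
Jacobian J = [[-y, -x + 2·y], [-8·x·y + 2·y^2 - 4·y, -4·x^2 + 4·x·y - 4·x + 2·y]].
At the point, J = [[1.000, 1.000], [-18.000, -14.000]] (det J = 4.000).
Solving J·Δ = −F gives Δ = (-19.250, 26.250).
Then the next iterate is (x, y)₁ = (-22.250, 25.250).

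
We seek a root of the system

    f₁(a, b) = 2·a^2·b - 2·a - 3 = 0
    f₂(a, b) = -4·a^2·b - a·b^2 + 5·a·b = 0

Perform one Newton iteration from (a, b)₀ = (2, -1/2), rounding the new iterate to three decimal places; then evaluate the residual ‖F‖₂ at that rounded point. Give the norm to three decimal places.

At (2, -1/2): F = (-11.000, 2.500).
Jacobian J = [[4·a·b - 2, 2·a^2], [-8·a·b - b^2 + 5·b, -4·a^2 - 2·a·b + 5·a]].
At the point, J = [[-6.000, 8.000], [5.250, -4.000]] (det J = -18.000).
Solving J·Δ = −F gives Δ = (1.333, 2.375).
Then the next iterate is (a, b)₁ = (3.333, 1.875).
Re-evaluating at (3.333, 1.875): F = (31.99233, -63.78737), so ‖F‖₂ = 71.361.

71.361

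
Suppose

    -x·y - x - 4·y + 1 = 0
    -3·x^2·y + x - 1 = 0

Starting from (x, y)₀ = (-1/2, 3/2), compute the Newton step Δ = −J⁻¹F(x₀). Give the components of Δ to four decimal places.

At (-1/2, 3/2): F = (-3.7500, -2.6250).
Jacobian J = [[-y - 1, -x - 4], [-6·x·y + 1, -3·x^2]].
At the point, J = [[-2.5000, -3.5000], [5.5000, -0.7500]] (det J = 21.1250).
Solving J·Δ = −F gives Δ = (0.3018, -1.2870).

(0.3018, -1.2870)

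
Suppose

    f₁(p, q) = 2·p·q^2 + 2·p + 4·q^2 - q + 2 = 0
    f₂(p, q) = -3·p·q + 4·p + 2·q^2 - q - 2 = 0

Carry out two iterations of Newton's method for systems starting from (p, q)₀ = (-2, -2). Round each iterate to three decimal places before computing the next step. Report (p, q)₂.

At (-2, -2): F = (0.000, -12.000).
Jacobian J = [[2·q^2 + 2, 4·p·q + 8·q - 1], [-3·q + 4, -3·p + 4·q - 1]].
At the point, J = [[10.000, -1.000], [10.000, -3.000]] (det J = -20.000).
Solving J·Δ = −F gives Δ = (-0.600, -6.000).
Then the next iterate is (p, q)₁ = (-2.600, -8.000).
Round to (-2.600, -8.000) and repeat: F = (-72.000, 61.200), J = [[130.000, 18.200], [28.000, -25.200]].
Δ = (0.185, 2.634), so (p, q)₂ = (-2.415, -5.366).

(-2.415, -5.366)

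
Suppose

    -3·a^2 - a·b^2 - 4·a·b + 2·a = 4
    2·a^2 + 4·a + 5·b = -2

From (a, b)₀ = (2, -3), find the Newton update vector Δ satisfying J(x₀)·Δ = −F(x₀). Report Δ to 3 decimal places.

(-0.506, 0.614)

At (2, -3): F = (-6.000, 3.000).
Jacobian J = [[-6·a - b^2 - 4·b + 2, -2·a·b - 4·a], [4·a + 4, 5]].
At the point, J = [[-7.000, 4.000], [12.000, 5.000]] (det J = -83.000).
Solving J·Δ = −F gives Δ = (-0.506, 0.614).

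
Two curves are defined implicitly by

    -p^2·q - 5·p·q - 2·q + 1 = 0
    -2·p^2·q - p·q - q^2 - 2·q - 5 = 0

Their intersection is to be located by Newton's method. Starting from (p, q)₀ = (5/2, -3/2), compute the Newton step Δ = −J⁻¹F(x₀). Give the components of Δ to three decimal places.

(0.537, 1.936)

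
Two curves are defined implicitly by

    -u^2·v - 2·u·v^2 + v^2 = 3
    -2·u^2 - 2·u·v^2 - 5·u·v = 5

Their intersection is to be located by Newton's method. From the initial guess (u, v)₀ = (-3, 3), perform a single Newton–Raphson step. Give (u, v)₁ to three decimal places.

At (-3, 3): F = (33.000, 76.000).
Jacobian J = [[-2·u·v - 2·v^2, -u^2 - 4·u·v + 2·v], [-4·u - 2·v^2 - 5·v, -4·u·v - 5·u]].
At the point, J = [[0.000, 33.000], [-21.000, 51.000]] (det J = 693.000).
Solving J·Δ = −F gives Δ = (1.190, -1.000).
Then the next iterate is (u, v)₁ = (-1.810, 2.000).

(-1.810, 2.000)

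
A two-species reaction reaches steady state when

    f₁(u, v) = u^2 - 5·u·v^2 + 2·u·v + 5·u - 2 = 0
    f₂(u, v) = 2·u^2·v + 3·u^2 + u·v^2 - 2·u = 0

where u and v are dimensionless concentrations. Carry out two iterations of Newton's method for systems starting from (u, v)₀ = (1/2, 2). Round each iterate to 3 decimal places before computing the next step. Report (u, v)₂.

At (1/2, 2): F = (-7.250, 2.750).
Jacobian J = [[2·u - 5·v^2 + 2·v + 5, -10·u·v + 2·u], [4·u·v + 6·u + v^2 - 2, 2·u^2 + 2·u·v]].
At the point, J = [[-10.000, -9.000], [9.000, 2.500]] (det J = 56.000).
Solving J·Δ = −F gives Δ = (-0.118, -0.674).
Then the next iterate is (u, v)₁ = (0.382, 1.326).
Round to (0.382, 1.326) and repeat: F = (-2.28932, 0.73242), J = [[-0.37538, -4.30132], [4.07640, 1.30491]].
Δ = (-0.010, -0.531), so (u, v)₂ = (0.372, 0.795).

(0.372, 0.795)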